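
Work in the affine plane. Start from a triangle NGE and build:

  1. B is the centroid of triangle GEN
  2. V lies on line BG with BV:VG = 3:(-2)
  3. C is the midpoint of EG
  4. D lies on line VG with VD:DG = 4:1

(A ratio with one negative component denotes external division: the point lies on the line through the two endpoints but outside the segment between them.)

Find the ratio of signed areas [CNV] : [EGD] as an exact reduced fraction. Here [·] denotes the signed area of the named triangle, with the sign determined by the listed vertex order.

[CNV]:[EGD] = 45/4

Work in coordinates with N = (0, 0), G = (1, 0), E = (0, 1).
1. B is the centroid of triangle GEN ⇒ B = (1/3, 1/3)
2. V lies on line BG with BV:VG = 3:(-2) ⇒ V = (7/3, -2/3)
3. C is the midpoint of EG ⇒ C = (1/2, 1/2)
4. D lies on line VG with VD:DG = 4:1 ⇒ D = (19/15, -2/15)
2·[CNV] = 3/2, 2·[EGD] = 2/15
[CNV]:[EGD] = 3/2:2/15 = 45/4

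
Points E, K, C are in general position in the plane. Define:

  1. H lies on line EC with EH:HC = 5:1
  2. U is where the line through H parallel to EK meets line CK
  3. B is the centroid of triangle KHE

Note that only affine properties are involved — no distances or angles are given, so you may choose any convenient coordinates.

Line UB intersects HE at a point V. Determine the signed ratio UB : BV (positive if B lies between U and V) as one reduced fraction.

Set E = (0, 0), K = (1, 0), C = (0, 1); any affine frame gives the same invariant.
1. H lies on line EC with EH:HC = 5:1 ⇒ H = (0, 5/6)
2. U is where the line through H parallel to EK meets line CK ⇒ U = (1/6, 5/6)
3. B is the centroid of triangle KHE ⇒ B = (1/3, 5/18)
line UB meets HE at V = (0, 25/18)
B = U + t·(V−U) with t = -1, so UB:BV = -1:2

UB:BV = -1/2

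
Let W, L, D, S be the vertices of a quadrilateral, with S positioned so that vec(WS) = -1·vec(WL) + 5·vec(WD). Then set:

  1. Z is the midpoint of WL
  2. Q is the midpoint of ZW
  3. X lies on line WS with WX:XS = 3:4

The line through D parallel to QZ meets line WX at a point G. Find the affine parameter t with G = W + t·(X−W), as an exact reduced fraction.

Choose coordinates W = (0, 0), L = (1, 0), D = (0, 1), S = (-1, 5).
1. Z is the midpoint of WL ⇒ Z = (1/2, 0)
2. Q is the midpoint of ZW ⇒ Q = (1/4, 0)
3. X lies on line WS with WX:XS = 3:4 ⇒ X = (-3/7, 15/7)
through D parallel to QZ: direction (1/4, 0); meets WX at G = (-1/5, 1)
G = W + t·(X−W) with t = 7/15

t = 7/15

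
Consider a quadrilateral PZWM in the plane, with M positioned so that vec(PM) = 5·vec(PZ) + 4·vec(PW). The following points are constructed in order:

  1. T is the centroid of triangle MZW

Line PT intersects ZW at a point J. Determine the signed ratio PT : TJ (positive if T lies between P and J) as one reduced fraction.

PT:TJ = -11/8

Work in coordinates with P = (0, 0), Z = (1, 0), W = (0, 1), M = (5, 4).
1. T is the centroid of triangle MZW ⇒ T = (2, 5/3)
line PT meets ZW at J = (6/11, 5/11)
T = P + t·(J−P) with t = 11/3, so PT:TJ = 11/3:-8/3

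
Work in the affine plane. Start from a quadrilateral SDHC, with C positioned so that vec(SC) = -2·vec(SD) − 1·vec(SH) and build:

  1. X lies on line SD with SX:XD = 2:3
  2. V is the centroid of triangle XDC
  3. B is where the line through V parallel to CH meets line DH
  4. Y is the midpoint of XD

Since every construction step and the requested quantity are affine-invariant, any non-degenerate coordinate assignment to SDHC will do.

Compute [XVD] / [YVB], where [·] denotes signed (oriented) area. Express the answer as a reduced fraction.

Assign S = (0, 0), D = (1, 0), H = (0, 1), C = (-2, -1) — the answer is frame-independent, so this choice is without loss of generality.
1. X lies on line SD with SX:XD = 2:3 ⇒ X = (2/5, 0)
2. V is the centroid of triangle XDC ⇒ V = (-1/5, -1/3)
3. B is where the line through V parallel to CH meets line DH ⇒ B = (17/30, 13/30)
4. Y is the midpoint of XD ⇒ Y = (7/10, 0)
2·[XVD] = 1/5, 2·[YVB] = -391/900
[XVD]:[YVB] = 1/5:-391/900 = -180/391

[XVD]:[YVB] = -180/391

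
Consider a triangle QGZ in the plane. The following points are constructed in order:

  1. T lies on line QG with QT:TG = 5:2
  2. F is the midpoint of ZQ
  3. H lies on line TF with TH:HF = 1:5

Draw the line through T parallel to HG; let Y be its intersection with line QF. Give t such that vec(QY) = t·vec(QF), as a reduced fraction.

Assign Q = (0, 0), G = (1, 0), Z = (0, 1) — the answer is frame-independent, so this choice is without loss of generality.
1. T lies on line QG with QT:TG = 5:2 ⇒ T = (5/7, 0)
2. F is the midpoint of ZQ ⇒ F = (0, 1/2)
3. H lies on line TF with TH:HF = 1:5 ⇒ H = (25/42, 1/12)
through T parallel to HG: direction (17/42, -1/12); meets QF at Y = (0, 5/34)
Y = Q + t·(F−Q) with t = 5/17

t = 5/17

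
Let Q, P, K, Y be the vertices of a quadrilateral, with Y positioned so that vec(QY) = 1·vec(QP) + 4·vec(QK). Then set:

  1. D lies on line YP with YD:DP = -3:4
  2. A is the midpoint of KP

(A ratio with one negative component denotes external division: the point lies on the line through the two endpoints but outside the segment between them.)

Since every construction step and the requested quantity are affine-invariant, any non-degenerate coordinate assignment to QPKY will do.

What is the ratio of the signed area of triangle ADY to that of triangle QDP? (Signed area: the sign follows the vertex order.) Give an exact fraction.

[ADY]:[QDP] = 3/8

Work in coordinates with Q = (0, 0), P = (1, 0), K = (0, 1), Y = (1, 4).
1. D lies on line YP with YD:DP = -3:4 ⇒ D = (1, 16)
2. A is the midpoint of KP ⇒ A = (1/2, 1/2)
2·[ADY] = -6, 2·[QDP] = -16
[ADY]:[QDP] = -6:-16 = 3/8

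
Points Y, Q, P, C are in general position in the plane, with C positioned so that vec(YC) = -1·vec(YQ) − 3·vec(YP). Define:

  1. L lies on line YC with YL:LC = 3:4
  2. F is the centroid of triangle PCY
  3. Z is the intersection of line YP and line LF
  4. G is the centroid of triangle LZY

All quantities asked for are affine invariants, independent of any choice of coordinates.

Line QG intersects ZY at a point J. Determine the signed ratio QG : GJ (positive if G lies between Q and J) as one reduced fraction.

Set Y = (0, 0), Q = (1, 0), P = (0, 1), C = (-1, -3); any affine frame gives the same invariant.
1. L lies on line YC with YL:LC = 3:4 ⇒ L = (-3/7, -9/7)
2. F is the centroid of triangle PCY ⇒ F = (-1/3, -2/3)
3. Z is the intersection of line YP and line LF ⇒ Z = (0, 3/2)
4. G is the centroid of triangle LZY ⇒ G = (-1/7, 1/14)
line QG meets ZY at J = (0, 1/16)
G = Q + t·(J−Q) with t = 8/7, so QG:GJ = 8/7:-1/7

QG:GJ = -8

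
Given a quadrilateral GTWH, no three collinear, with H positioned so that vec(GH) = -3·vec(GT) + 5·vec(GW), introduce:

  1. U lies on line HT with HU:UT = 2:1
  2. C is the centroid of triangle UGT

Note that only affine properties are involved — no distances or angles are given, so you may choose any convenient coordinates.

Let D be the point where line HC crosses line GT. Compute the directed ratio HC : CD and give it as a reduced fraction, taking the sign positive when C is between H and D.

Work in coordinates with G = (0, 0), T = (1, 0), W = (0, 1), H = (-3, 5).
1. U lies on line HT with HU:UT = 2:1 ⇒ U = (-1/3, 5/3)
2. C is the centroid of triangle UGT ⇒ C = (2/9, 5/9)
line HC meets GT at D = (5/8, 0)
C = H + t·(D−H) with t = 8/9, so HC:CD = 8/9:1/9

HC:CD = 8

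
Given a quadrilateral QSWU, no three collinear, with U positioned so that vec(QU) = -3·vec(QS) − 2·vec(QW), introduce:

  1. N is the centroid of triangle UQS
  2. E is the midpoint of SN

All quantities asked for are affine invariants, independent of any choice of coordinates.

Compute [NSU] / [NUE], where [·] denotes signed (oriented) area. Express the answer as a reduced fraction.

[NSU]:[NUE] = -2

Assign Q = (0, 0), S = (1, 0), W = (0, 1), U = (-3, -2) — the answer is frame-independent, so this choice is without loss of generality.
1. N is the centroid of triangle UQS ⇒ N = (-2/3, -2/3)
2. E is the midpoint of SN ⇒ E = (1/6, -1/3)
2·[NSU] = -2/3, 2·[NUE] = 1/3
[NSU]:[NUE] = -2/3:1/3 = -2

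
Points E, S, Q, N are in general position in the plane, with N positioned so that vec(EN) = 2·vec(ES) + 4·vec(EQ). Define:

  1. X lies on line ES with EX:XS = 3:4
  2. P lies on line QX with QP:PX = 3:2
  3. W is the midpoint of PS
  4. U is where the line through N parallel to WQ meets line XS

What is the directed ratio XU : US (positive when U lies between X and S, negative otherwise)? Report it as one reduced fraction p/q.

XU:US = -33/29

Set E = (0, 0), S = (1, 0), Q = (0, 1), N = (2, 4); any affine frame gives the same invariant.
1. X lies on line ES with EX:XS = 3:4 ⇒ X = (3/7, 0)
2. P lies on line QX with QP:PX = 3:2 ⇒ P = (9/35, 2/5)
3. W is the midpoint of PS ⇒ W = (22/35, 1/5)
4. U is where the line through N parallel to WQ meets line XS ⇒ U = (36/7, 0)
U = X + t·(S−X) with t = 33/4, so XU:US = t:(1−t) = 33/4:-29/4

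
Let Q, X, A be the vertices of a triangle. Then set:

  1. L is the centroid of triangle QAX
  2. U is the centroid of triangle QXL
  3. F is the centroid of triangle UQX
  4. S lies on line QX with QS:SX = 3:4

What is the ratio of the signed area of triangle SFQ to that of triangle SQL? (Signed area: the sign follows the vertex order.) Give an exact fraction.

[SFQ]:[SQL] = -1/9

Choose coordinates Q = (0, 0), X = (1, 0), A = (0, 1).
1. L is the centroid of triangle QAX ⇒ L = (1/3, 1/3)
2. U is the centroid of triangle QXL ⇒ U = (4/9, 1/9)
3. F is the centroid of triangle UQX ⇒ F = (13/27, 1/27)
4. S lies on line QX with QS:SX = 3:4 ⇒ S = (3/7, 0)
2·[SFQ] = 1/63, 2·[SQL] = -1/7
[SFQ]:[SQL] = 1/63:-1/7 = -1/9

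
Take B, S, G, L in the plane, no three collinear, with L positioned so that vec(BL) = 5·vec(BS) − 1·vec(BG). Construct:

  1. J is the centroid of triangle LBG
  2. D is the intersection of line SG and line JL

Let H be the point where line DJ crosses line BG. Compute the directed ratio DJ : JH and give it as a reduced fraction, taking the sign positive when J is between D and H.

Set B = (0, 0), S = (1, 0), G = (0, 1), L = (5, -1); any affine frame gives the same invariant.
1. J is the centroid of triangle LBG ⇒ J = (5/3, 0)
2. D is the intersection of line SG and line JL ⇒ D = (5/7, 2/7)
line DJ meets BG at H = (0, 1/2)
J = D + t·(H−D) with t = -4/3, so DJ:JH = -4/3:7/3

DJ:JH = -4/7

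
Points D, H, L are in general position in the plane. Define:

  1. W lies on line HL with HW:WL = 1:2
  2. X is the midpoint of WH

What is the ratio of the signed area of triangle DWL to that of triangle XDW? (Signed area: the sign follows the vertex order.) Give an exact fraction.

[DWL]:[XDW] = -4

Choose coordinates D = (0, 0), H = (1, 0), L = (0, 1).
1. W lies on line HL with HW:WL = 1:2 ⇒ W = (2/3, 1/3)
2. X is the midpoint of WH ⇒ X = (5/6, 1/6)
2·[DWL] = 2/3, 2·[XDW] = -1/6
[DWL]:[XDW] = 2/3:-1/6 = -4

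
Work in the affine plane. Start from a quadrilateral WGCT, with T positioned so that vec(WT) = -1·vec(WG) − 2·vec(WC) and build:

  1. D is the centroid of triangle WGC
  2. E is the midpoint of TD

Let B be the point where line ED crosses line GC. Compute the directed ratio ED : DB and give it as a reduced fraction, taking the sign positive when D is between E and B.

Choose coordinates W = (0, 0), G = (1, 0), C = (0, 1), T = (-1, -2).
1. D is the centroid of triangle WGC ⇒ D = (1/3, 1/3)
2. E is the midpoint of TD ⇒ E = (-1/3, -5/6)
line ED meets GC at B = (5/11, 6/11)
D = E + t·(B−E) with t = 11/13, so ED:DB = 11/13:2/13

ED:DB = 11/2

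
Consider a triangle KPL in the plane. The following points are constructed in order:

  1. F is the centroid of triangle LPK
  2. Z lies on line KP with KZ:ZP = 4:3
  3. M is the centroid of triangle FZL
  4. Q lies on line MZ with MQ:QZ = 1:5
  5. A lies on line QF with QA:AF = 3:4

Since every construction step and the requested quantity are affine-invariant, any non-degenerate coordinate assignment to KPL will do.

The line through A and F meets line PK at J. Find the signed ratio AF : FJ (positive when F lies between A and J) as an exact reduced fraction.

Assign K = (0, 0), P = (1, 0), L = (0, 1) — the answer is frame-independent, so this choice is without loss of generality.
1. F is the centroid of triangle LPK ⇒ F = (1/3, 1/3)
2. Z lies on line KP with KZ:ZP = 4:3 ⇒ Z = (4/7, 0)
3. M is the centroid of triangle FZL ⇒ M = (19/63, 4/9)
4. Q lies on line MZ with MQ:QZ = 1:5 ⇒ Q = (131/378, 10/27)
5. A lies on line QF with QA:AF = 3:4 ⇒ A = (451/1323, 67/189)
line AF meets PK at J = (3/14, 0)
F = A + t·(J−A) with t = 4/67, so AF:FJ = 4/67:63/67

AF:FJ = 4/63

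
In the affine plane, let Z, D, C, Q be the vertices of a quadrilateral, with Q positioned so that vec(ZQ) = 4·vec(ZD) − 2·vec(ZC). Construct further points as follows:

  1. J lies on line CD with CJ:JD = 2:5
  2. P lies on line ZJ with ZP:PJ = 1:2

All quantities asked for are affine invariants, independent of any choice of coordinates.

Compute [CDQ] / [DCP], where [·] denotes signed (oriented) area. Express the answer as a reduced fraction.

[CDQ]:[DCP] = 3/2

Work in coordinates with Z = (0, 0), D = (1, 0), C = (0, 1), Q = (4, -2).
1. J lies on line CD with CJ:JD = 2:5 ⇒ J = (2/7, 5/7)
2. P lies on line ZJ with ZP:PJ = 1:2 ⇒ P = (2/21, 5/21)
2·[CDQ] = 1, 2·[DCP] = 2/3
[CDQ]:[DCP] = 1:2/3 = 3/2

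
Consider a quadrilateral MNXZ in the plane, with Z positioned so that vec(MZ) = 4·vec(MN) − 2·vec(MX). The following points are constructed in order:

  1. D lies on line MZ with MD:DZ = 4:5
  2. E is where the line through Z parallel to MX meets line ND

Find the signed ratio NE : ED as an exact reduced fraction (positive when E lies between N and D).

Assign M = (0, 0), N = (1, 0), X = (0, 1), Z = (4, -2) — the answer is frame-independent, so this choice is without loss of generality.
1. D lies on line MZ with MD:DZ = 4:5 ⇒ D = (16/9, -8/9)
2. E is where the line through Z parallel to MX meets line ND ⇒ E = (4, -24/7)
E = N + t·(D−N) with t = 27/7, so NE:ED = t:(1−t) = 27/7:-20/7

NE:ED = -27/20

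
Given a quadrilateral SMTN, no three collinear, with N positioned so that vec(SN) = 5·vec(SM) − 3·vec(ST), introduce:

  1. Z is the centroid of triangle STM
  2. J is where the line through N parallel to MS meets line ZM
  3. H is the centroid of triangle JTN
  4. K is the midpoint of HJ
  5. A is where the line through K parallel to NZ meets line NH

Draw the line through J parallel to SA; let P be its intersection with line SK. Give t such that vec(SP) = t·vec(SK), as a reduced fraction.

Choose coordinates S = (0, 0), M = (1, 0), T = (0, 1), N = (5, -3).
1. Z is the centroid of triangle STM ⇒ Z = (1/3, 1/3)
2. J is where the line through N parallel to MS meets line ZM ⇒ J = (7, -3)
3. H is the centroid of triangle JTN ⇒ H = (4, -5/3)
4. K is the midpoint of HJ ⇒ K = (11/2, -7/3)
5. A is where the line through K parallel to NZ meets line NH ⇒ A = (87/26, -31/39)
through J parallel to SA: direction (87/26, -31/39); meets SK at P = (3839/536, -2443/804)
P = S + t·(K−S) with t = 349/268

t = 349/268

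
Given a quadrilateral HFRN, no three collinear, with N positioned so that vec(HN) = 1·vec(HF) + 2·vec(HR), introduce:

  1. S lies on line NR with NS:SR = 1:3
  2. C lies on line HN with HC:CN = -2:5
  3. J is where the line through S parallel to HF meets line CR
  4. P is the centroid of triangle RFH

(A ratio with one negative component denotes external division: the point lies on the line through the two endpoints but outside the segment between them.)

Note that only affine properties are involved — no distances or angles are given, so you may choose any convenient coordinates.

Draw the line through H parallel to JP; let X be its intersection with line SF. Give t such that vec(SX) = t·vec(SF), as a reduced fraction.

Set H = (0, 0), F = (1, 0), R = (0, 1), N = (1, 2); any affine frame gives the same invariant.
1. S lies on line NR with NS:SR = 1:3 ⇒ S = (3/4, 7/4)
2. C lies on line HN with HC:CN = -2:5 ⇒ C = (-2/3, -4/3)
3. J is where the line through S parallel to HF meets line CR ⇒ J = (3/14, 7/4)
4. P is the centroid of triangle RFH ⇒ P = (1/3, 1/3)
through H parallel to JP: direction (5/42, -17/12); meets SF at X = (-10/7, 17)
X = S + t·(F−S) with t = -61/7

t = -61/7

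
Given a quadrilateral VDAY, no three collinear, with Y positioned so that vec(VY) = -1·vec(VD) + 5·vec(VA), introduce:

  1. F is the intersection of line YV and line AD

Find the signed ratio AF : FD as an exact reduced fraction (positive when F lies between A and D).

AF:FD = -1/5

Set V = (0, 0), D = (1, 0), A = (0, 1), Y = (-1, 5); any affine frame gives the same invariant.
1. F is the intersection of line YV and line AD ⇒ F = (-1/4, 5/4)
F = A + t·(D−A) with t = -1/4, so AF:FD = t:(1−t) = -1/4:5/4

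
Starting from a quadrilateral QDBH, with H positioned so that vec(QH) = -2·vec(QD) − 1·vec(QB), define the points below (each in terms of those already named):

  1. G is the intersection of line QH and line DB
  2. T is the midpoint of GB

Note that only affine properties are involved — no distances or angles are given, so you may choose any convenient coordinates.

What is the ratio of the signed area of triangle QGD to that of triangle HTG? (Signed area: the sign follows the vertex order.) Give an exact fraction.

Work in coordinates with Q = (0, 0), D = (1, 0), B = (0, 1), H = (-2, -1).
1. G is the intersection of line QH and line DB ⇒ G = (2/3, 1/3)
2. T is the midpoint of GB ⇒ T = (1/3, 2/3)
2·[QGD] = -1/3, 2·[HTG] = -4/3
[QGD]:[HTG] = -1/3:-4/3 = 1/4

[QGD]:[HTG] = 1/4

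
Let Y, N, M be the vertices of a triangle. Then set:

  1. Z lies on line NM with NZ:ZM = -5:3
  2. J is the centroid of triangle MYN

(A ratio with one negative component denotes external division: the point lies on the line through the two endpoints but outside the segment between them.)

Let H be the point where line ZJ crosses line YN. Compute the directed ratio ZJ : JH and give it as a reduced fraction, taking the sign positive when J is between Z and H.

Set Y = (0, 0), N = (1, 0), M = (0, 1); any affine frame gives the same invariant.
1. Z lies on line NM with NZ:ZM = -5:3 ⇒ Z = (-3/2, 5/2)
2. J is the centroid of triangle MYN ⇒ J = (1/3, 1/3)
line ZJ meets YN at H = (8/13, 0)
J = Z + t·(H−Z) with t = 13/15, so ZJ:JH = 13/15:2/15

ZJ:JH = 13/2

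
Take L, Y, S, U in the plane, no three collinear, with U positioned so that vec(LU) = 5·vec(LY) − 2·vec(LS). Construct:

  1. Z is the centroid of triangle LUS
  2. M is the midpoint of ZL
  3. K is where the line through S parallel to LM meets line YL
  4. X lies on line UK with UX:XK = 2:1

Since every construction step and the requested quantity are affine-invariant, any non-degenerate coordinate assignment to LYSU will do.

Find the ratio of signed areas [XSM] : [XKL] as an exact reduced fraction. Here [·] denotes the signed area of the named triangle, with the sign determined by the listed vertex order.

Choose coordinates L = (0, 0), Y = (1, 0), S = (0, 1), U = (5, -2).
1. Z is the centroid of triangle LUS ⇒ Z = (5/3, -1/3)
2. M is the midpoint of ZL ⇒ M = (5/6, -1/6)
3. K is where the line through S parallel to LM meets line YL ⇒ K = (5, 0)
4. X lies on line UK with UX:XK = 2:1 ⇒ X = (5, -2/3)
2·[XSM] = 40/9, 2·[XKL] = 10/3
[XSM]:[XKL] = 40/9:10/3 = 4/3

[XSM]:[XKL] = 4/3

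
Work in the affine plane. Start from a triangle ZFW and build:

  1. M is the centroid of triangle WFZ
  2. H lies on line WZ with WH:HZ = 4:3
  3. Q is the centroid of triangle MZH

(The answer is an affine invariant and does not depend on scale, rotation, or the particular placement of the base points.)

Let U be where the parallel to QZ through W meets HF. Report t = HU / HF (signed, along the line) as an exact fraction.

t = -4/19

Set Z = (0, 0), F = (1, 0), W = (0, 1); any affine frame gives the same invariant.
1. M is the centroid of triangle WFZ ⇒ M = (1/3, 1/3)
2. H lies on line WZ with WH:HZ = 4:3 ⇒ H = (0, 3/7)
3. Q is the centroid of triangle MZH ⇒ Q = (1/9, 16/63)
through W parallel to QZ: direction (-1/9, -16/63); meets HF at U = (-4/19, 69/133)
U = H + t·(F−H) with t = -4/19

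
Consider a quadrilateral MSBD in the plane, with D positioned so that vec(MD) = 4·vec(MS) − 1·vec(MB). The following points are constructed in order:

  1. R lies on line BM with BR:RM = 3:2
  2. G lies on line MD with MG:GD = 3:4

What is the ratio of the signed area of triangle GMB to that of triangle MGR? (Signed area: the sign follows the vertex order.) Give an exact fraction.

[GMB]:[MGR] = -5/2

Set M = (0, 0), S = (1, 0), B = (0, 1), D = (4, -1); any affine frame gives the same invariant.
1. R lies on line BM with BR:RM = 3:2 ⇒ R = (0, 2/5)
2. G lies on line MD with MG:GD = 3:4 ⇒ G = (12/7, -3/7)
2·[GMB] = -12/7, 2·[MGR] = 24/35
[GMB]:[MGR] = -12/7:24/35 = -5/2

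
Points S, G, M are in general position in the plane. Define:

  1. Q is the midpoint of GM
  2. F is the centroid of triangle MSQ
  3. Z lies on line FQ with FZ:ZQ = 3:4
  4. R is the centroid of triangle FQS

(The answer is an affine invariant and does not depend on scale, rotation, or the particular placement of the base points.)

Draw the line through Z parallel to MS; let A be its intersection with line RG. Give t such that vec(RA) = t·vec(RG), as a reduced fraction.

Choose coordinates S = (0, 0), G = (1, 0), M = (0, 1).
1. Q is the midpoint of GM ⇒ Q = (1/2, 1/2)
2. F is the centroid of triangle MSQ ⇒ F = (1/6, 1/2)
3. Z lies on line FQ with FZ:ZQ = 3:4 ⇒ Z = (13/42, 1/2)
4. R is the centroid of triangle FQS ⇒ R = (2/9, 1/3)
through Z parallel to MS: direction (0, -1); meets RG at A = (13/42, 29/98)
A = R + t·(G−R) with t = 11/98

t = 11/98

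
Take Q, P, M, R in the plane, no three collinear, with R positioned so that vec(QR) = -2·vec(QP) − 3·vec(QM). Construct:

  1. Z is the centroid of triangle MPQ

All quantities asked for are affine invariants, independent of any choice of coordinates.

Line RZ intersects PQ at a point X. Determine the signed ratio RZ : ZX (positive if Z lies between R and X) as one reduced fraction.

RZ:ZX = -10

Set Q = (0, 0), P = (1, 0), M = (0, 1), R = (-2, -3); any affine frame gives the same invariant.
1. Z is the centroid of triangle MPQ ⇒ Z = (1/3, 1/3)
line RZ meets PQ at X = (1/10, 0)
Z = R + t·(X−R) with t = 10/9, so RZ:ZX = 10/9:-1/9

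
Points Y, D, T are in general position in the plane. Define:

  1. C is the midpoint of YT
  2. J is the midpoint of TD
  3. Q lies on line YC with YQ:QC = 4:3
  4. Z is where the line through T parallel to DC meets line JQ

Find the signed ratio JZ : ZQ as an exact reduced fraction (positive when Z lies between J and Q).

JZ:ZQ = -7/20

Assign Y = (0, 0), D = (1, 0), T = (0, 1) — the answer is frame-independent, so this choice is without loss of generality.
1. C is the midpoint of YT ⇒ C = (0, 1/2)
2. J is the midpoint of TD ⇒ J = (1/2, 1/2)
3. Q lies on line YC with YQ:QC = 4:3 ⇒ Q = (0, 2/7)
4. Z is where the line through T parallel to DC meets line JQ ⇒ Z = (10/13, 8/13)
Z = J + t·(Q−J) with t = -7/13, so JZ:ZQ = t:(1−t) = -7/13:20/13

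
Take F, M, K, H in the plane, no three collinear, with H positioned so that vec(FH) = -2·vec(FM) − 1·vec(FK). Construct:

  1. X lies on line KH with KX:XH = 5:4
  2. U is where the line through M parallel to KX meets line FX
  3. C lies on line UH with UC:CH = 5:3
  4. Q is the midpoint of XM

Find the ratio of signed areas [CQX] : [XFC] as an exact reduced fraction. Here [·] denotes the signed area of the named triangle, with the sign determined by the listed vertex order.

Choose coordinates F = (0, 0), M = (1, 0), K = (0, 1), H = (-2, -1).
1. X lies on line KH with KX:XH = 5:4 ⇒ X = (-10/9, -1/9)
2. U is where the line through M parallel to KX meets line FX ⇒ U = (10/9, 1/9)
3. C lies on line UH with UC:CH = 5:3 ⇒ C = (-5/6, -7/12)
4. Q is the midpoint of XM ⇒ Q = (-1/18, -1/18)
2·[CQX] = 37/72, 2·[XFC] = -5/9
[CQX]:[XFC] = 37/72:-5/9 = -37/40

[CQX]:[XFC] = -37/40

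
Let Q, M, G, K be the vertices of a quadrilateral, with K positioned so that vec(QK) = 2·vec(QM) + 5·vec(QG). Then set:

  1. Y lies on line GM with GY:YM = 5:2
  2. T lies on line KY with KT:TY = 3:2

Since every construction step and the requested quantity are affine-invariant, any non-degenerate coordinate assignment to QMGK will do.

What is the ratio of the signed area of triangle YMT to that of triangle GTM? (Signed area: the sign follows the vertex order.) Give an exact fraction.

Set Q = (0, 0), M = (1, 0), G = (0, 1), K = (2, 5); any affine frame gives the same invariant.
1. Y lies on line GM with GY:YM = 5:2 ⇒ Y = (5/7, 2/7)
2. T lies on line KY with KT:TY = 3:2 ⇒ T = (43/35, 76/35)
2·[YMT] = 24/35, 2·[GTM] = -12/5
[YMT]:[GTM] = 24/35:-12/5 = -2/7

[YMT]:[GTM] = -2/7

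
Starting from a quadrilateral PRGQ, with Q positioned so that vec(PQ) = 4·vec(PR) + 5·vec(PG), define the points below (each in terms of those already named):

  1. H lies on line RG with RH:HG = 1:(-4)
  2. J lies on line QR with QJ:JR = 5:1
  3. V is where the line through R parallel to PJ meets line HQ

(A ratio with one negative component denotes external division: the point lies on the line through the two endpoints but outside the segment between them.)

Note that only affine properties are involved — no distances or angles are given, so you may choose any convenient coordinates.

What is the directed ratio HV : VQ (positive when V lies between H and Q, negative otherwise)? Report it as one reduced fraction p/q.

Choose coordinates P = (0, 0), R = (1, 0), G = (0, 1), Q = (4, 5).
1. H lies on line RG with RH:HG = 1:(-4) ⇒ H = (4/3, -1/3)
2. J lies on line QR with QJ:JR = 5:1 ⇒ J = (3/2, 5/6)
3. V is where the line through R parallel to PJ meets line HQ ⇒ V = (22/13, 5/13)
V = H + t·(Q−H) with t = 7/52, so HV:VQ = t:(1−t) = 7/52:45/52

HV:VQ = 7/45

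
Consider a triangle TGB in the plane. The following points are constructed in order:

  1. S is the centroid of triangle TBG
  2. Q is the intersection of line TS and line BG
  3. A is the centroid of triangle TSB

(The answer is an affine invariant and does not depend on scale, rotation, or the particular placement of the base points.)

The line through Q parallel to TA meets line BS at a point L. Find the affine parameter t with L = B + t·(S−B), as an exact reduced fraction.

Assign T = (0, 0), G = (1, 0), B = (0, 1) — the answer is frame-independent, so this choice is without loss of generality.
1. S is the centroid of triangle TBG ⇒ S = (1/3, 1/3)
2. Q is the intersection of line TS and line BG ⇒ Q = (1/2, 1/2)
3. A is the centroid of triangle TSB ⇒ A = (1/9, 4/9)
through Q parallel to TA: direction (1/9, 4/9); meets BS at L = (5/12, 1/6)
L = B + t·(S−B) with t = 5/4

t = 5/4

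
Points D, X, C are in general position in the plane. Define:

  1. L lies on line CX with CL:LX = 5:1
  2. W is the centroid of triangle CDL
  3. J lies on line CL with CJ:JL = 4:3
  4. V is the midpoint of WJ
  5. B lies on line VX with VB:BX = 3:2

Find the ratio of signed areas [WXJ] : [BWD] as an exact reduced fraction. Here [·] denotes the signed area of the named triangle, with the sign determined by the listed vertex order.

[WXJ]:[BWD] = 55/76

Choose coordinates D = (0, 0), X = (1, 0), C = (0, 1).
1. L lies on line CX with CL:LX = 5:1 ⇒ L = (5/6, 1/6)
2. W is the centroid of triangle CDL ⇒ W = (5/18, 7/18)
3. J lies on line CL with CJ:JL = 4:3 ⇒ J = (10/21, 11/21)
4. V is the midpoint of WJ ⇒ V = (95/252, 115/252)
5. B lies on line VX with VB:BX = 3:2 ⇒ B = (473/630, 23/126)
2·[WXJ] = 11/63, 2·[BWD] = 76/315
[WXJ]:[BWD] = 11/63:76/315 = 55/76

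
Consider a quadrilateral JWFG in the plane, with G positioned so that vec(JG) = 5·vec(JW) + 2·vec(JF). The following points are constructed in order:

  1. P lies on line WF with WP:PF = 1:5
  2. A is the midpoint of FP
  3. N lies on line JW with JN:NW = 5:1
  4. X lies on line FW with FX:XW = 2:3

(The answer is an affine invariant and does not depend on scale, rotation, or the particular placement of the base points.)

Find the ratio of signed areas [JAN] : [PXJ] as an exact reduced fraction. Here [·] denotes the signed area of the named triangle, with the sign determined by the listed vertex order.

[JAN]:[PXJ] = -175/156

Work in coordinates with J = (0, 0), W = (1, 0), F = (0, 1), G = (5, 2).
1. P lies on line WF with WP:PF = 1:5 ⇒ P = (5/6, 1/6)
2. A is the midpoint of FP ⇒ A = (5/12, 7/12)
3. N lies on line JW with JN:NW = 5:1 ⇒ N = (5/6, 0)
4. X lies on line FW with FX:XW = 2:3 ⇒ X = (2/5, 3/5)
2·[JAN] = -35/72, 2·[PXJ] = 13/30
[JAN]:[PXJ] = -35/72:13/30 = -175/156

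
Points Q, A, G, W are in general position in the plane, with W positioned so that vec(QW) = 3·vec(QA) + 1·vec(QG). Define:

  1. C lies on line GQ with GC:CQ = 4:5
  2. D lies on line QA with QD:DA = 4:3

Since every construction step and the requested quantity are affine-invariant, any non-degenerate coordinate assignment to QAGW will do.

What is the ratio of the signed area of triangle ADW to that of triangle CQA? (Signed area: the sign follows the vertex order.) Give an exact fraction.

[ADW]:[CQA] = -27/35

Work in coordinates with Q = (0, 0), A = (1, 0), G = (0, 1), W = (3, 1).
1. C lies on line GQ with GC:CQ = 4:5 ⇒ C = (0, 5/9)
2. D lies on line QA with QD:DA = 4:3 ⇒ D = (4/7, 0)
2·[ADW] = -3/7, 2·[CQA] = 5/9
[ADW]:[CQA] = -3/7:5/9 = -27/35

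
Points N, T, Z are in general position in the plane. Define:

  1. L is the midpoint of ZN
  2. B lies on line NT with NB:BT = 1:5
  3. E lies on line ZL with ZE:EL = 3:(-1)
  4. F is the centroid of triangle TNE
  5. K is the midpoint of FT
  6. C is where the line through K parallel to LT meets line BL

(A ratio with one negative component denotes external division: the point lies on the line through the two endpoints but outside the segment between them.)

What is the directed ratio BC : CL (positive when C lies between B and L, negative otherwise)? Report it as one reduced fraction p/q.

BC:CL = 7/3

Work in coordinates with N = (0, 0), T = (1, 0), Z = (0, 1).
1. L is the midpoint of ZN ⇒ L = (0, 1/2)
2. B lies on line NT with NB:BT = 1:5 ⇒ B = (1/6, 0)
3. E lies on line ZL with ZE:EL = 3:(-1) ⇒ E = (0, 1/4)
4. F is the centroid of triangle TNE ⇒ F = (1/3, 1/12)
5. K is the midpoint of FT ⇒ K = (2/3, 1/24)
6. C is where the line through K parallel to LT meets line BL ⇒ C = (1/20, 7/20)
C = B + t·(L−B) with t = 7/10, so BC:CL = t:(1−t) = 7/10:3/10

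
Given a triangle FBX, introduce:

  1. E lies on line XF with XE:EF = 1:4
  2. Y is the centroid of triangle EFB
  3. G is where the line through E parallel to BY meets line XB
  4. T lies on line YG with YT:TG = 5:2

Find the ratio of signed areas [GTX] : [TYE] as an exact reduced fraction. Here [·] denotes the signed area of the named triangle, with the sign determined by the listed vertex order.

Work in coordinates with F = (0, 0), B = (1, 0), X = (0, 1).
1. E lies on line XF with XE:EF = 1:4 ⇒ E = (0, 4/5)
2. Y is the centroid of triangle EFB ⇒ Y = (1/3, 4/15)
3. G is where the line through E parallel to BY meets line XB ⇒ G = (1/3, 2/3)
4. T lies on line YG with YT:TG = 5:2 ⇒ T = (1/3, 58/105)
2·[GTX] = -4/105, 2·[TYE] = -2/21
[GTX]:[TYE] = -4/105:-2/21 = 2/5

[GTX]:[TYE] = 2/5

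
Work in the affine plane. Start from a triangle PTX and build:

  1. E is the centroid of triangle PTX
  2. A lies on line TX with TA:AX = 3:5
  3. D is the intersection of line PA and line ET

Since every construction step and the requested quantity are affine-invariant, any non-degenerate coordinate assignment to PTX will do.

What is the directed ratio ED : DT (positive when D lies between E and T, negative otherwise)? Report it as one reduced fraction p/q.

Choose coordinates P = (0, 0), T = (1, 0), X = (0, 1).
1. E is the centroid of triangle PTX ⇒ E = (1/3, 1/3)
2. A lies on line TX with TA:AX = 3:5 ⇒ A = (5/8, 3/8)
3. D is the intersection of line PA and line ET ⇒ D = (5/11, 3/11)
D = E + t·(T−E) with t = 2/11, so ED:DT = t:(1−t) = 2/11:9/11

ED:DT = 2/9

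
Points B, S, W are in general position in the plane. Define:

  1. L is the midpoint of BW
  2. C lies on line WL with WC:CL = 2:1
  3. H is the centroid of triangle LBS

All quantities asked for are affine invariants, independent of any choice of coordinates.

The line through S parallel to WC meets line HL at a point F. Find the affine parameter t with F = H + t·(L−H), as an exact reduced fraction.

t = -2

Assign B = (0, 0), S = (1, 0), W = (0, 1) — the answer is frame-independent, so this choice is without loss of generality.
1. L is the midpoint of BW ⇒ L = (0, 1/2)
2. C lies on line WL with WC:CL = 2:1 ⇒ C = (0, 2/3)
3. H is the centroid of triangle LBS ⇒ H = (1/3, 1/6)
through S parallel to WC: direction (0, -1/3); meets HL at F = (1, -1/2)
F = H + t·(L−H) with t = -2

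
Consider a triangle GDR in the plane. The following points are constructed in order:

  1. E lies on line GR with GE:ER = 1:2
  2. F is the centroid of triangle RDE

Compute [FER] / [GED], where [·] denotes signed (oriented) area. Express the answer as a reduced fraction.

[FER]:[GED] = 2/3

Assign G = (0, 0), D = (1, 0), R = (0, 1) — the answer is frame-independent, so this choice is without loss of generality.
1. E lies on line GR with GE:ER = 1:2 ⇒ E = (0, 1/3)
2. F is the centroid of triangle RDE ⇒ F = (1/3, 4/9)
2·[FER] = -2/9, 2·[GED] = -1/3
[FER]:[GED] = -2/9:-1/3 = 2/3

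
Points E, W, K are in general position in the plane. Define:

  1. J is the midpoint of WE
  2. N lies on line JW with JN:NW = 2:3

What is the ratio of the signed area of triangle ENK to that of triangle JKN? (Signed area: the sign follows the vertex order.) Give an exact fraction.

Choose coordinates E = (0, 0), W = (1, 0), K = (0, 1).
1. J is the midpoint of WE ⇒ J = (1/2, 0)
2. N lies on line JW with JN:NW = 2:3 ⇒ N = (7/10, 0)
2·[ENK] = 7/10, 2·[JKN] = -1/5
[ENK]:[JKN] = 7/10:-1/5 = -7/2

[ENK]:[JKN] = -7/2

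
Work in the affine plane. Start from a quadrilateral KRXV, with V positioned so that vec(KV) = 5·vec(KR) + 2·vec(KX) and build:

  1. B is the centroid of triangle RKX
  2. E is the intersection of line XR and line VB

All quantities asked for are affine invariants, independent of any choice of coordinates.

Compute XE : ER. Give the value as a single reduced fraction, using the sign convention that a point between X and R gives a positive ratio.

Set K = (0, 0), R = (1, 0), X = (0, 1), V = (5, 2); any affine frame gives the same invariant.
1. B is the centroid of triangle RKX ⇒ B = (1/3, 1/3)
2. E is the intersection of line XR and line VB ⇒ E = (11/19, 8/19)
E = X + t·(R−X) with t = 11/19, so XE:ER = t:(1−t) = 11/19:8/19

XE:ER = 11/8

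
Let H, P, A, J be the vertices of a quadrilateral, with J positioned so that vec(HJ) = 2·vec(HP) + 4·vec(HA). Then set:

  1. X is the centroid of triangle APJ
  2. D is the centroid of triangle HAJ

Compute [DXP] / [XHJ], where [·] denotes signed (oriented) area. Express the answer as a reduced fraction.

[DXP]:[XHJ] = 5/6

Assign H = (0, 0), P = (1, 0), A = (0, 1), J = (2, 4) — the answer is frame-independent, so this choice is without loss of generality.
1. X is the centroid of triangle APJ ⇒ X = (1, 5/3)
2. D is the centroid of triangle HAJ ⇒ D = (2/3, 5/3)
2·[DXP] = -5/9, 2·[XHJ] = -2/3
[DXP]:[XHJ] = -5/9:-2/3 = 5/6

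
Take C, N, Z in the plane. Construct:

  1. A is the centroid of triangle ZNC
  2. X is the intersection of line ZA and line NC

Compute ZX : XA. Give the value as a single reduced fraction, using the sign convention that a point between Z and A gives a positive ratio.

Choose coordinates C = (0, 0), N = (1, 0), Z = (0, 1).
1. A is the centroid of triangle ZNC ⇒ A = (1/3, 1/3)
2. X is the intersection of line ZA and line NC ⇒ X = (1/2, 0)
X = Z + t·(A−Z) with t = 3/2, so ZX:XA = t:(1−t) = 3/2:-1/2

ZX:XA = -3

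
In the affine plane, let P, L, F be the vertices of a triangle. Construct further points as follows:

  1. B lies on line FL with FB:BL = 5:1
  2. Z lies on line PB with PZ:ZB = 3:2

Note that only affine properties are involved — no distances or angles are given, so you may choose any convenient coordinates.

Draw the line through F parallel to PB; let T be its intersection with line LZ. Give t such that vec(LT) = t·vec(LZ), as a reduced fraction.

t = 6

Choose coordinates P = (0, 0), L = (1, 0), F = (0, 1).
1. B lies on line FL with FB:BL = 5:1 ⇒ B = (5/6, 1/6)
2. Z lies on line PB with PZ:ZB = 3:2 ⇒ Z = (1/2, 1/10)
through F parallel to PB: direction (5/6, 1/6); meets LZ at T = (-2, 3/5)
T = L + t·(Z−L) with t = 6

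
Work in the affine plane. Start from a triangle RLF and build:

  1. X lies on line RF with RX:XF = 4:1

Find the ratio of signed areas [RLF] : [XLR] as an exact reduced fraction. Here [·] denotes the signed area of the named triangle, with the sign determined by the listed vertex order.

Work in coordinates with R = (0, 0), L = (1, 0), F = (0, 1).
1. X lies on line RF with RX:XF = 4:1 ⇒ X = (0, 4/5)
2·[RLF] = 1, 2·[XLR] = -4/5
[RLF]:[XLR] = 1:-4/5 = -5/4

[RLF]:[XLR] = -5/4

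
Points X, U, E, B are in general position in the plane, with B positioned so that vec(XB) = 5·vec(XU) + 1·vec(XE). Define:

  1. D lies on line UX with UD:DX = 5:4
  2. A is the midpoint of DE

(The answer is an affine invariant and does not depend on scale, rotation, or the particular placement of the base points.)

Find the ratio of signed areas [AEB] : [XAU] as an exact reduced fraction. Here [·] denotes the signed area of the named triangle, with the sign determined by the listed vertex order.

Work in coordinates with X = (0, 0), U = (1, 0), E = (0, 1), B = (5, 1).
1. D lies on line UX with UD:DX = 5:4 ⇒ D = (4/9, 0)
2. A is the midpoint of DE ⇒ A = (2/9, 1/2)
2·[AEB] = -5/2, 2·[XAU] = -1/2
[AEB]:[XAU] = -5/2:-1/2 = 5

[AEB]:[XAU] = 5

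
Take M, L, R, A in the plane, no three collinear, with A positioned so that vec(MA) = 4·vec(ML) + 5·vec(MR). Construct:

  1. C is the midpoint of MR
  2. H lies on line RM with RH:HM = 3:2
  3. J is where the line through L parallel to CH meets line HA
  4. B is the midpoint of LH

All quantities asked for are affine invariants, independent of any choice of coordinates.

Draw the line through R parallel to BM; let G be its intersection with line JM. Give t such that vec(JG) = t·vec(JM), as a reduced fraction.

Set M = (0, 0), L = (1, 0), R = (0, 1), A = (4, 5); any affine frame gives the same invariant.
1. C is the midpoint of MR ⇒ C = (0, 1/2)
2. H lies on line RM with RH:HM = 3:2 ⇒ H = (0, 2/5)
3. J is where the line through L parallel to CH meets line HA ⇒ J = (1, 31/20)
4. B is the midpoint of LH ⇒ B = (1/2, 1/5)
through R parallel to BM: direction (-1/2, -1/5); meets JM at G = (20/23, 31/23)
G = J + t·(M−J) with t = 3/23

t = 3/23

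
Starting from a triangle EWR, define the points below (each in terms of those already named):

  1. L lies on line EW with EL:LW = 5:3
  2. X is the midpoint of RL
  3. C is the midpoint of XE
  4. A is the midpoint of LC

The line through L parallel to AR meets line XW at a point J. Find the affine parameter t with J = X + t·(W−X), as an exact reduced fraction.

t = 5/26

Choose coordinates E = (0, 0), W = (1, 0), R = (0, 1).
1. L lies on line EW with EL:LW = 5:3 ⇒ L = (5/8, 0)
2. X is the midpoint of RL ⇒ X = (5/16, 1/2)
3. C is the midpoint of XE ⇒ C = (5/32, 1/4)
4. A is the midpoint of LC ⇒ A = (25/64, 1/8)
through L parallel to AR: direction (-25/64, 7/8); meets XW at J = (185/416, 21/52)
J = X + t·(W−X) with t = 5/26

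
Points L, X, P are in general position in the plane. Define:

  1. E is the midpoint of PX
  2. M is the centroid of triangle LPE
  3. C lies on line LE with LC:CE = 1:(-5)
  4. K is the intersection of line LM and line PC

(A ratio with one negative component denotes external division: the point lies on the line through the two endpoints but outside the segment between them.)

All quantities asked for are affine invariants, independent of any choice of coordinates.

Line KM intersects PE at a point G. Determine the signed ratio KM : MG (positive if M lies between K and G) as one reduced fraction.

KM:MG = 4

Work in coordinates with L = (0, 0), X = (1, 0), P = (0, 1).
1. E is the midpoint of PX ⇒ E = (1/2, 1/2)
2. M is the centroid of triangle LPE ⇒ M = (1/6, 1/2)
3. C lies on line LE with LC:CE = 1:(-5) ⇒ C = (-1/8, -1/8)
4. K is the intersection of line LM and line PC ⇒ K = (-1/6, -1/2)
line KM meets PE at G = (1/4, 3/4)
M = K + t·(G−K) with t = 4/5, so KM:MG = 4/5:1/5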